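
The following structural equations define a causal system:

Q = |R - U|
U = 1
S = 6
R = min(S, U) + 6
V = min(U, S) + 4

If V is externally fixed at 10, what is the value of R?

7

Under do(V=10), the mechanism V = min(U, S) + 4 is discarded; V is fixed at 10.
Since R is not a descendant of the intervened variable, it is unaffected.
R = min(S, U) + 6  [with S=6, U=1]  = 7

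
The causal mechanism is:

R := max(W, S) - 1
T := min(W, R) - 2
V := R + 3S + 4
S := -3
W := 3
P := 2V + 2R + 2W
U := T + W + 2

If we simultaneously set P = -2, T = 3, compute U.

8

Under do(P = -2, T = 3), each intervened variable's structural equation is replaced by its fixed value.
U = T + W + 2  [with T=3, W=3]  = 8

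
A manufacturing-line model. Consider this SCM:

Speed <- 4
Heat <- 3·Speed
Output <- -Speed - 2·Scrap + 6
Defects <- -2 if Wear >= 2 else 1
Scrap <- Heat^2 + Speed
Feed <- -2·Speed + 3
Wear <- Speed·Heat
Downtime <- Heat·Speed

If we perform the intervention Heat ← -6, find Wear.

-24

The intervention breaks the incoming arrows to Heat: Heat <- 3·Speed no longer applies, and Heat = -6.
Wear = Speed·Heat  [with Speed=4, Heat=-6]  = -24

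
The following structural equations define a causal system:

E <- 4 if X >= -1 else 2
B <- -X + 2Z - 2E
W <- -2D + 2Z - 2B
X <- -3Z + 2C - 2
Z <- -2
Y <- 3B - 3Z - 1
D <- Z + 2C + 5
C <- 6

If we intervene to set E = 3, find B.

-26

The intervention breaks the incoming arrows to E: E <- 4 if X >= -1 else 2 no longer applies, and E = 3.
X = -3Z + 2C - 2  [with Z=-2, C=6]  = 16
B = -X + 2Z - 2E  [with X=16, Z=-2, E=3]  = -26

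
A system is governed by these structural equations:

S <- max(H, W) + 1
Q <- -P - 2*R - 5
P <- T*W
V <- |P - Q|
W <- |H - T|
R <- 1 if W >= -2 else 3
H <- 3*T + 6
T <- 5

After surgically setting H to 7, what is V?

27

do(H=7) replaces the equation H <- 3*T + 6 with the constant H = 7.
W = |H - T|  [with H=7, T=5]  = 2
P = T*W  [with T=5, W=2]  = 10
R = 1 if W >= -2 else 3  [with W=2]  = 1
Q = -P - 2*R - 5  [with P=10, R=1]  = -17
V = |P - Q|  [with P=10, Q=-17]  = 27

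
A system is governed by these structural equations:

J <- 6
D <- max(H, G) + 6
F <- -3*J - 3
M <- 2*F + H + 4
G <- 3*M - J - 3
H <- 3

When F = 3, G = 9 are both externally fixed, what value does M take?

13

The joint intervention fixes F = 3, G = 9, removing each variable's own equation.
M = 2*F + H + 4  [with F=3, H=3]  = 13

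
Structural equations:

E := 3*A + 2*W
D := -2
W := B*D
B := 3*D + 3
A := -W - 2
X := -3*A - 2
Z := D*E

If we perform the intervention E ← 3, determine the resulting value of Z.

-6

Under do(E=3), the mechanism E := 3*A + 2*W is discarded; E is fixed at 3.
Z = D*E  [with D=-2, E=3]  = -6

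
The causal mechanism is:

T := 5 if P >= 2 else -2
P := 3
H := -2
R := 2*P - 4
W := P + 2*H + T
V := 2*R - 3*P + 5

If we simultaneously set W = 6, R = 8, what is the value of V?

12

The joint intervention fixes W = 6, R = 8, removing each variable's own equation.
V = 2*R - 3*P + 5  [with R=8, P=3]  = 12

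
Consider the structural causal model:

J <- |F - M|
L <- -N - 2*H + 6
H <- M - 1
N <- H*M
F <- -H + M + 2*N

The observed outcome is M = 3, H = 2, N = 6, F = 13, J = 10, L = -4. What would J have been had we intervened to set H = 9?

do(H=9) replaces the equation H <- M - 1 with the constant H = 9.
N = H*M  [with H=9, M=3]  = 27
F = -H + M + 2*N  [with H=9, M=3, N=27]  = 48
J = |F - M|  [with F=48, M=3]  = 45

45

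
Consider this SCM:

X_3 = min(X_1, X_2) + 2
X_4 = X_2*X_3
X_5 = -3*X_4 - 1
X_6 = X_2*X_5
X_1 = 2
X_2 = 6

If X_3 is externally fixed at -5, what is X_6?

534

The intervention breaks the incoming arrows to X_3: X_3 = min(X_1, X_2) + 2 no longer applies, and X_3 = -5.
X_4 = X_2*X_3  [with X_2=6, X_3=-5]  = -30
X_5 = -3*X_4 - 1  [with X_4=-30]  = 89
X_6 = X_2*X_5  [with X_2=6, X_5=89]  = 534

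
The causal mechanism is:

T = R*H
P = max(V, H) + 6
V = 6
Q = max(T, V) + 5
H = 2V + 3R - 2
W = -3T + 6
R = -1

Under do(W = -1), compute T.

do(W=-1) replaces the equation W = -3T + 6 with the constant W = -1.
No directed path runs from W to T, so T keeps its natural value.
H = 2V + 3R - 2  [with V=6, R=-1]  = 7
T = R*H  [with R=-1, H=7]  = -7

-7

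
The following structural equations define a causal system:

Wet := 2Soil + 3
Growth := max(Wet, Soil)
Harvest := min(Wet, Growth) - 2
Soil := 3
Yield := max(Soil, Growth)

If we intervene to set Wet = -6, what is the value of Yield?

Under do(Wet=-6), the mechanism Wet := 2Soil + 3 is discarded; Wet is fixed at -6.
Growth = max(Wet, Soil)  [with Wet=-6, Soil=3]  = 3
Yield = max(Soil, Growth)  [with Soil=3, Growth=3]  = 3

3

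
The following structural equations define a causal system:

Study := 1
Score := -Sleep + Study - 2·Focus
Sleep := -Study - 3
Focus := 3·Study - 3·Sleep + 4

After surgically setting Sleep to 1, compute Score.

Under do(Sleep=1), the mechanism Sleep := -Study - 3 is discarded; Sleep is fixed at 1.
Focus = 3·Study - 3·Sleep + 4  [with Study=1, Sleep=1]  = 4
Score = -Sleep + Study - 2·Focus  [with Sleep=1, Study=1, Focus=4]  = -8

-8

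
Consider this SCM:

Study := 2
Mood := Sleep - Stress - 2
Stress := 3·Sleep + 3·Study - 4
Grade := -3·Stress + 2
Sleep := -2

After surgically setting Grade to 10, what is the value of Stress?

do(Grade=10) replaces the equation Grade := -3·Stress + 2 with the constant Grade = 10.
Stress is not downstream of the intervention, so its value is determined by the original equations.
Stress = 3·Sleep + 3·Study - 4  [with Sleep=-2, Study=2]  = -4

-4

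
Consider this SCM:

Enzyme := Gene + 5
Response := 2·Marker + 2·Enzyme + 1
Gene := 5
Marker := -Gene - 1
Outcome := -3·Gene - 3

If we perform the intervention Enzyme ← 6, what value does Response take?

Under do(Enzyme=6), the mechanism Enzyme := Gene + 5 is discarded; Enzyme is fixed at 6.
Marker = -Gene - 1  [with Gene=5]  = -6
Response = 2·Marker + 2·Enzyme + 1  [with Marker=-6, Enzyme=6]  = 1

1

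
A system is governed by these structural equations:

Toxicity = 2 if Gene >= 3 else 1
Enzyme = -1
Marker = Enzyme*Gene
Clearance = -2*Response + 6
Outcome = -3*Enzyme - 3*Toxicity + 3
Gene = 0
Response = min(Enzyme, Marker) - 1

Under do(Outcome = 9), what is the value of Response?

Under do(Outcome=9), the mechanism Outcome = -3*Enzyme - 3*Toxicity + 3 is discarded; Outcome is fixed at 9.
Since Response is not a descendant of the intervened variable, it is unaffected.
Marker = Enzyme*Gene  [with Enzyme=-1, Gene=0]  = 0
Response = min(Enzyme, Marker) - 1  [with Enzyme=-1, Marker=0]  = -2

-2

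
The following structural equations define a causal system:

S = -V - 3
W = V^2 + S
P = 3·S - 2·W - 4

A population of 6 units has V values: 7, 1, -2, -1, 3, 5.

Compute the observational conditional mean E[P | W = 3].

-20.5

Conditioning on W=3 selects the 2 unit(s) with V ∈ {-2, 3}. Their P values: -13, -28. Mean = -20.5.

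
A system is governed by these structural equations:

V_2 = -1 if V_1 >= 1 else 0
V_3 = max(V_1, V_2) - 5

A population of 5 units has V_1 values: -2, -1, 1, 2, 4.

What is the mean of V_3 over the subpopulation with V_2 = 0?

Conditioning on V_2=0 selects the 2 unit(s) with V_1 ∈ {-2, -1}. Their V_3 values: -5, -5. Mean = -5.

-5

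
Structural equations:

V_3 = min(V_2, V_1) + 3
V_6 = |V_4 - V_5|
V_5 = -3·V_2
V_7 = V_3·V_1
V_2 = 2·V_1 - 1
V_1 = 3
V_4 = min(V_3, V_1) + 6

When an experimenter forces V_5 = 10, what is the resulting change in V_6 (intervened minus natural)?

The intervention breaks the incoming arrows to V_5: V_5 = -3·V_2 no longer applies, and V_5 = 10.
V_2 = 2·V_1 - 1  [with V_1=3]  = 5
V_3 = min(V_2, V_1) + 3  [with V_2=5, V_1=3]  = 6
V_4 = min(V_3, V_1) + 6  [with V_3=6, V_1=3]  = 9
V_6 = |V_4 - V_5|  [with V_4=9, V_5=10]  = 1
Without intervention: V_2 = 2·V_1 - 1  [with V_1=3]  = 5; V_3 = min(V_2, V_1) + 3  [with V_2=5, V_1=3]  = 6; V_4 = min(V_3, V_1) + 6  [with V_3=6, V_1=3]  = 9; V_5 = -3·V_2  [with V_2=5]  = -15; V_6 = |V_4 - V_5|  [with V_4=9, V_5=-15]  = 24.
Change = 1 − 24 = -23.

-23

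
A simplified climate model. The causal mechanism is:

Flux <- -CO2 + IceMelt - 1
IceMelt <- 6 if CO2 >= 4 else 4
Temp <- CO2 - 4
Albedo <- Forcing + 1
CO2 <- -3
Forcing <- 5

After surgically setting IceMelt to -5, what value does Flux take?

-3

Under do(IceMelt=-5), the mechanism IceMelt <- 6 if CO2 >= 4 else 4 is discarded; IceMelt is fixed at -5.
Flux = -CO2 + IceMelt - 1  [with CO2=-3, IceMelt=-5]  = -3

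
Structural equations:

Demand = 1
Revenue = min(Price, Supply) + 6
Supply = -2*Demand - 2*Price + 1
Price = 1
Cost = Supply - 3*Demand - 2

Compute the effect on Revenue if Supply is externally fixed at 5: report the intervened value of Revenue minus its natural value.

4

do(Supply=5) replaces the equation Supply = -2*Demand - 2*Price + 1 with the constant Supply = 5.
Revenue = min(Price, Supply) + 6  [with Price=1, Supply=5]  = 7
Without intervention: Supply = -2*Demand - 2*Price + 1  [with Demand=1, Price=1]  = -3; Revenue = min(Price, Supply) + 6  [with Price=1, Supply=-3]  = 3.
Change = 7 − 3 = 4.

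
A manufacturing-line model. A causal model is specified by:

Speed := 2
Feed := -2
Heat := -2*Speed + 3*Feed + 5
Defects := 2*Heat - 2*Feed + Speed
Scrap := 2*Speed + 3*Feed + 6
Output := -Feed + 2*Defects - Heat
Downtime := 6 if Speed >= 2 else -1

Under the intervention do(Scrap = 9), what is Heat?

do(Scrap=9) replaces the equation Scrap := 2*Speed + 3*Feed + 6 with the constant Scrap = 9.
Heat is not downstream of the intervention, so its value is determined by the original equations.
Heat = -2*Speed + 3*Feed + 5  [with Speed=2, Feed=-2]  = -5

-5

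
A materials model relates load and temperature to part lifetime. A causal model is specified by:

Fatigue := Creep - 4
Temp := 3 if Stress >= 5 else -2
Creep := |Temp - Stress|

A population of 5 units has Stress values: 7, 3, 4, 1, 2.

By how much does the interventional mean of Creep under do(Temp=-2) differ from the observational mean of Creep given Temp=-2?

Under do(Temp=-2), Temp's equation is replaced by Temp=-2 for every unit. Per-unit Creep: 9, 5, 6, 3, 4. Mean = 5.4.
Observing Temp=-2 restricts to units where Temp's equation naturally yields -2: Stress ∈ {3, 4, 1, 2}. In that subpopulation Creep = 5, 6, 3, 4, mean 4.5.
Difference = 5.4 − 4.5 = 0.9.

0.9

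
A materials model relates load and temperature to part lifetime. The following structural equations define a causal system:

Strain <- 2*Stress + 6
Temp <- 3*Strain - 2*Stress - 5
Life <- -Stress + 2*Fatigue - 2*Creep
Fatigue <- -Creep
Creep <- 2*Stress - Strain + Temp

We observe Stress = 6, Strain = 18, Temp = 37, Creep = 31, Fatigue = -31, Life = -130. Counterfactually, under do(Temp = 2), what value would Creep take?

-4

The intervention breaks the incoming arrows to Temp: Temp <- 3*Strain - 2*Stress - 5 no longer applies, and Temp = 2.
Strain = 2*Stress + 6  [with Stress=6]  = 18
Creep = 2*Stress - Strain + Temp  [with Stress=6, Strain=18, Temp=2]  = -4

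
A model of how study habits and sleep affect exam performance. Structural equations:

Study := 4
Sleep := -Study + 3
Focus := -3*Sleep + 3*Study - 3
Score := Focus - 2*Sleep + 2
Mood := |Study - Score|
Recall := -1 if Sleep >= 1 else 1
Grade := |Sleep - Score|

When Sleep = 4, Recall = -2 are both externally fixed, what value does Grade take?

Setting Sleep = 4, Recall = -2 by intervention discards those variables' equations.
Focus = -3*Sleep + 3*Study - 3  [with Sleep=4, Study=4]  = -3
Score = Focus - 2*Sleep + 2  [with Focus=-3, Sleep=4]  = -9
Grade = |Sleep - Score|  [with Sleep=4, Score=-9]  = 13

13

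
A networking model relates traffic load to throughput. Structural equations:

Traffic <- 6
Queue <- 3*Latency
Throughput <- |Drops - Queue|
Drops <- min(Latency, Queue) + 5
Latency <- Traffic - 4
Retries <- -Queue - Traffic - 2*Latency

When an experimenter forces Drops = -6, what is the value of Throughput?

Under do(Drops=-6), the mechanism Drops <- min(Latency, Queue) + 5 is discarded; Drops is fixed at -6.
Latency = Traffic - 4  [with Traffic=6]  = 2
Queue = 3*Latency  [with Latency=2]  = 6
Throughput = |Drops - Queue|  [with Drops=-6, Queue=6]  = 12

12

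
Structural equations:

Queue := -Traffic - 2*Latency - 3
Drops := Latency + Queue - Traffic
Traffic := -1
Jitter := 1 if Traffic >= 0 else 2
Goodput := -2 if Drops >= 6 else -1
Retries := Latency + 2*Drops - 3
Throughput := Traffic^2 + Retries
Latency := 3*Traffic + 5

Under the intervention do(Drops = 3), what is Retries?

Intervening sets Drops = 3 and removes its equation (Drops := Latency + Queue - Traffic).
Latency = 3*Traffic + 5  [with Traffic=-1]  = 2
Retries = Latency + 2*Drops - 3  [with Latency=2, Drops=3]  = 5

5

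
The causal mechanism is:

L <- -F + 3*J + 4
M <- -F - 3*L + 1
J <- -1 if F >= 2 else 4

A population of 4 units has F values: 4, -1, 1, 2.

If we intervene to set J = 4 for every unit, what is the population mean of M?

-44

do(J=4) breaks J's dependence on F. With J=4 fixed, M across the units is -39, -49, -45, -43, mean -44.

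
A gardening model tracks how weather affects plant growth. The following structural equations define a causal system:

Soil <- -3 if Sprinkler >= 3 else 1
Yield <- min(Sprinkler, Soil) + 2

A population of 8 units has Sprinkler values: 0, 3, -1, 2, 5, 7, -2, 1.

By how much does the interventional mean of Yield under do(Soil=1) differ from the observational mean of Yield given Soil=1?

0.45

Under do(Soil=1), Soil's equation is replaced by Soil=1 for every unit. Per-unit Yield: 2, 3, 1, 3, 3, 3, 0, 3. Mean = 2.25.
Conditioning on Soil=1 selects the 5 unit(s) with Sprinkler ∈ {0, -1, 2, -2, 1}. Their Yield values: 2, 1, 3, 0, 3. Mean = 1.8.
Difference = 2.25 − 1.8 = 0.45.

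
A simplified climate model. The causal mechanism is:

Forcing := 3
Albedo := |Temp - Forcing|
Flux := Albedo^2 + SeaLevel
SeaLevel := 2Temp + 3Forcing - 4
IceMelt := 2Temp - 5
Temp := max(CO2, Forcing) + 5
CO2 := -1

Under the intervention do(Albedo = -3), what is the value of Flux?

Under do(Albedo=-3), the mechanism Albedo := |Temp - Forcing| is discarded; Albedo is fixed at -3.
Temp = max(CO2, Forcing) + 5  [with CO2=-1, Forcing=3]  = 8
SeaLevel = 2Temp + 3Forcing - 4  [with Temp=8, Forcing=3]  = 21
Flux = Albedo^2 + SeaLevel  [with Albedo=-3, SeaLevel=21]  = 30

30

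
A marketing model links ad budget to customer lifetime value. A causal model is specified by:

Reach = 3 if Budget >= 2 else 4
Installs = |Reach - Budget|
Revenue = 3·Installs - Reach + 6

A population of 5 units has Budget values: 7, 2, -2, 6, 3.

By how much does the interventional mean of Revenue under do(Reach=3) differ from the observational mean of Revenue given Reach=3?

The intervention sets Reach=3 in all 5 units regardless of Budget. Recomputing Revenue per unit gives 15, 6, 18, 12, 3; average 10.8.
Observing Reach=3 restricts to units where Reach's equation naturally yields 3: Budget ∈ {7, 2, 6, 3}. In that subpopulation Revenue = 15, 6, 12, 3, mean 9.
Difference = 10.8 − 9 = 1.8.

1.8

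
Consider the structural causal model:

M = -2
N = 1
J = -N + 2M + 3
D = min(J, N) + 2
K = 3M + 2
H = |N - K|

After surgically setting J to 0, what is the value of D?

do(J=0) replaces the equation J = -N + 2M + 3 with the constant J = 0.
D = min(J, N) + 2  [with J=0, N=1]  = 2

2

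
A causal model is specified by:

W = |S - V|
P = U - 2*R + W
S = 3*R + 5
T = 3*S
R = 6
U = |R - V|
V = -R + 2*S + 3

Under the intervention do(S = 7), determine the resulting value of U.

5

do(S=7) replaces the equation S = 3*R + 5 with the constant S = 7.
V = -R + 2*S + 3  [with R=6, S=7]  = 11
U = |R - V|  [with R=6, V=11]  = 5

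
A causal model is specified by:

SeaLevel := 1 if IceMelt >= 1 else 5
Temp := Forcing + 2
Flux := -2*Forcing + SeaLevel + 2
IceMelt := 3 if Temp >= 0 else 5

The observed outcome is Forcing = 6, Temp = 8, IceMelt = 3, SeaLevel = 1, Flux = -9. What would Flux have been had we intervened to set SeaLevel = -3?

Intervening sets SeaLevel = -3 and removes its equation (SeaLevel := 1 if IceMelt >= 1 else 5).
Flux = -2*Forcing + SeaLevel + 2  [with Forcing=6, SeaLevel=-3]  = -13

-13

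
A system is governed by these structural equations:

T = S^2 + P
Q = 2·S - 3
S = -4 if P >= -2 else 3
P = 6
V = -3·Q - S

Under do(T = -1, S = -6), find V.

The joint intervention fixes T = -1, S = -6, removing each variable's own equation.
Q = 2·S - 3  [with S=-6]  = -15
V = -3·Q - S  [with Q=-15, S=-6]  = 51

51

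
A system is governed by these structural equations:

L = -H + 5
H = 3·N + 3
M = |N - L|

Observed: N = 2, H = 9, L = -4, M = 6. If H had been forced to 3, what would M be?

0

Under do(H=3), the mechanism H = 3·N + 3 is discarded; H is fixed at 3.
L = -H + 5  [with H=3]  = 2
M = |N - L|  [with N=2, L=2]  = 0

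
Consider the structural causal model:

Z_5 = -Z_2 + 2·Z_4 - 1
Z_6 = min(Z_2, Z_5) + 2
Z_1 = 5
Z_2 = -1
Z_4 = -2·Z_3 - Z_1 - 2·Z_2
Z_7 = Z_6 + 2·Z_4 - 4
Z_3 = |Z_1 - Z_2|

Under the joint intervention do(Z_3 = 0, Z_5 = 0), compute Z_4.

-3

The joint intervention fixes Z_3 = 0, Z_5 = 0, removing each variable's own equation.
Z_4 = -2·Z_3 - Z_1 - 2·Z_2  [with Z_3=0, Z_1=5, Z_2=-1]  = -3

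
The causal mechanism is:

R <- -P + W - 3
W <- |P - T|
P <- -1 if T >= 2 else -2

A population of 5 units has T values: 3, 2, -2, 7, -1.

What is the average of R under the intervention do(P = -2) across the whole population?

Every unit gets P=-2 under the intervention. R values become 4, 3, -1, 8, 0; E[R|do(P=-2)] = 2.8.

2.8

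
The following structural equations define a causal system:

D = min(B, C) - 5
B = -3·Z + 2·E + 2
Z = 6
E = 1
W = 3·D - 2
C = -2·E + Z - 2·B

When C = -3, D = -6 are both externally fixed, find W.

The joint intervention fixes C = -3, D = -6, removing each variable's own equation.
W = 3·D - 2  [with D=-6]  = -20

-20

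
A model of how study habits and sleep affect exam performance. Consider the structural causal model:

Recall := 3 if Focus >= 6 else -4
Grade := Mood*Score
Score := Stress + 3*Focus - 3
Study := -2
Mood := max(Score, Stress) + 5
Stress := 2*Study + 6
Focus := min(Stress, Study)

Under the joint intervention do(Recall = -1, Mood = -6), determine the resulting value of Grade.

Setting Recall = -1, Mood = -6 by intervention discards those variables' equations.
Stress = 2*Study + 6  [with Study=-2]  = 2
Focus = min(Stress, Study)  [with Stress=2, Study=-2]  = -2
Score = Stress + 3*Focus - 3  [with Stress=2, Focus=-2]  = -7
Grade = Mood*Score  [with Mood=-6, Score=-7]  = 42

42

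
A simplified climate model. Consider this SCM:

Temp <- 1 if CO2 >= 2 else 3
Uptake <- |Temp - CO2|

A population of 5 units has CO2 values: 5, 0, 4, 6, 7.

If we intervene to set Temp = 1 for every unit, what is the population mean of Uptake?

3.8

Under do(Temp=1), Temp's equation is replaced by Temp=1 for every unit. Per-unit Uptake: 4, 1, 3, 5, 6. Mean = 3.8.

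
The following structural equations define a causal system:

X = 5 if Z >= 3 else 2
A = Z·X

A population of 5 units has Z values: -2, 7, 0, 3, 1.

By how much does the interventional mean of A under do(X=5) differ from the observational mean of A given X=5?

Under do(X=5), X's equation is replaced by X=5 for every unit. Per-unit A: -10, 35, 0, 15, 5. Mean = 9.
Observing X=5 restricts to units where X's equation naturally yields 5: Z ∈ {7, 3}. In that subpopulation A = 35, 15, mean 25.
Difference = 9 − 25 = -16.

-16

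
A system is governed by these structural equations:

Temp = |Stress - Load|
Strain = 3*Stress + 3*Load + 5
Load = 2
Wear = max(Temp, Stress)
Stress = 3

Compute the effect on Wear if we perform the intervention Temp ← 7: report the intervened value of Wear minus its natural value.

Intervening sets Temp = 7 and removes its equation (Temp = |Stress - Load|).
Wear = max(Temp, Stress)  [with Temp=7, Stress=3]  = 7
Without intervention: Temp = |Stress - Load|  [with Stress=3, Load=2]  = 1; Wear = max(Temp, Stress)  [with Temp=1, Stress=3]  = 3.
Change = 7 − 3 = 4.

4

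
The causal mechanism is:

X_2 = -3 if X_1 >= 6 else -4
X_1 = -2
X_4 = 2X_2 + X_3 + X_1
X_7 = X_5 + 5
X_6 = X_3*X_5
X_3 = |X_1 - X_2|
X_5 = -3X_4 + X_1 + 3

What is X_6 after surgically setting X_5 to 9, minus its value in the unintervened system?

The intervention breaks the incoming arrows to X_5: X_5 = -3X_4 + X_1 + 3 no longer applies, and X_5 = 9.
X_2 = -3 if X_1 >= 6 else -4  [with X_1=-2]  = -4
X_3 = |X_1 - X_2|  [with X_1=-2, X_2=-4]  = 2
X_6 = X_3*X_5  [with X_3=2, X_5=9]  = 18
Without intervention: X_2 = -3 if X_1 >= 6 else -4  [with X_1=-2]  = -4; X_3 = |X_1 - X_2|  [with X_1=-2, X_2=-4]  = 2; X_4 = 2X_2 + X_3 + X_1  [with X_2=-4, X_3=2, X_1=-2]  = -8; X_5 = -3X_4 + X_1 + 3  [with X_4=-8, X_1=-2]  = 25; X_6 = X_3*X_5  [with X_3=2, X_5=25]  = 50.
Change = 18 − 50 = -32.

-32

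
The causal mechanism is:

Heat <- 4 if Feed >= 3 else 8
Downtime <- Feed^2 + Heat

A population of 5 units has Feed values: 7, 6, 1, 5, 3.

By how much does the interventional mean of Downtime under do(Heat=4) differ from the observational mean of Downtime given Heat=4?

-5.75

Under do(Heat=4), Heat's equation is replaced by Heat=4 for every unit. Per-unit Downtime: 53, 40, 5, 29, 13. Mean = 28.
Observing Heat=4 restricts to units where Heat's equation naturally yields 4: Feed ∈ {7, 6, 5, 3}. In that subpopulation Downtime = 53, 40, 29, 13, mean 33.75.
Difference = 28 − 33.75 = -5.75.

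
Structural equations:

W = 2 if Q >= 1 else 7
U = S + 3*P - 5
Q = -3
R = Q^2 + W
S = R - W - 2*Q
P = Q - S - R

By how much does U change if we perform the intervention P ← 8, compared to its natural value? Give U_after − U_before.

126

The intervention breaks the incoming arrows to P: P = Q - S - R no longer applies, and P = 8.
W = 2 if Q >= 1 else 7  [with Q=-3]  = 7
R = Q^2 + W  [with Q=-3, W=7]  = 16
S = R - W - 2*Q  [with R=16, W=7, Q=-3]  = 15
U = S + 3*P - 5  [with S=15, P=8]  = 34
Without intervention: W = 2 if Q >= 1 else 7  [with Q=-3]  = 7; R = Q^2 + W  [with Q=-3, W=7]  = 16; S = R - W - 2*Q  [with R=16, W=7, Q=-3]  = 15; P = Q - S - R  [with Q=-3, S=15, R=16]  = -34; U = S + 3*P - 5  [with S=15, P=-34]  = -92.
Change = 34 − (-92) = 126.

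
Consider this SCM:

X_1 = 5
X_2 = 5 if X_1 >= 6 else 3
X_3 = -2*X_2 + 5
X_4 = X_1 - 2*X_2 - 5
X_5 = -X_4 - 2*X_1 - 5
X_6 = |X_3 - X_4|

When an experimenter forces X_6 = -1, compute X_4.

-6

do(X_6=-1) replaces the equation X_6 = |X_3 - X_4| with the constant X_6 = -1.
No directed path runs from X_6 to X_4, so X_4 keeps its natural value.
X_2 = 5 if X_1 >= 6 else 3  [with X_1=5]  = 3
X_4 = X_1 - 2*X_2 - 5  [with X_1=5, X_2=3]  = -6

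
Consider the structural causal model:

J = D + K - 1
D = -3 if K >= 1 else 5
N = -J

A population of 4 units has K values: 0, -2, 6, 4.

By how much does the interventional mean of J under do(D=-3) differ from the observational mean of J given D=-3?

Every unit gets D=-3 under the intervention. J values become -4, -6, 2, 0; E[J|do(D=-3)] = -2.
E[J|D=-3] averages over only the 2 units with D=-3 (K = 6, 4): J = 2, 0, mean 1.
Difference = -2 − 1 = -3.

-3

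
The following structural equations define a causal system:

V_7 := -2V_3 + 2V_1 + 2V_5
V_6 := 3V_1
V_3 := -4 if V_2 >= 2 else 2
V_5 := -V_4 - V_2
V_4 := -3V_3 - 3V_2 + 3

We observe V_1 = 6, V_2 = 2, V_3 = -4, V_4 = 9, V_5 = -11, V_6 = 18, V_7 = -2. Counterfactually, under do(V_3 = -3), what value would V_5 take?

do(V_3=-3) replaces the equation V_3 := -4 if V_2 >= 2 else 2 with the constant V_3 = -3.
V_4 = -3V_3 - 3V_2 + 3  [with V_3=-3, V_2=2]  = 6
V_5 = -V_4 - V_2  [with V_4=6, V_2=2]  = -8

-8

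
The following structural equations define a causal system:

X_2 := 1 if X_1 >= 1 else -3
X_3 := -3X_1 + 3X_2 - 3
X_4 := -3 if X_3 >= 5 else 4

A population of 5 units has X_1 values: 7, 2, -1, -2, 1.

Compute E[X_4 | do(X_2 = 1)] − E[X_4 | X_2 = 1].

-1.4

Under do(X_2=1), X_2's equation is replaced by X_2=1 for every unit. Per-unit X_4: 4, 4, 4, -3, 4. Mean = 2.6.
Conditioning on X_2=1 selects the 3 unit(s) with X_1 ∈ {7, 2, 1}. Their X_4 values: 4, 4, 4. Mean = 4.
Difference = 2.6 − 4 = -1.4.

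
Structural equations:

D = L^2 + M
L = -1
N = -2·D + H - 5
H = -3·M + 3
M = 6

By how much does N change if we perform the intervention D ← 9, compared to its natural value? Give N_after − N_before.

-4

do(D=9) replaces the equation D = L^2 + M with the constant D = 9.
H = -3·M + 3  [with M=6]  = -15
N = -2·D + H - 5  [with D=9, H=-15]  = -38
Without intervention: D = L^2 + M  [with L=-1, M=6]  = 7; H = -3·M + 3  [with M=6]  = -15; N = -2·D + H - 5  [with D=7, H=-15]  = -34.
Change = -38 − (-34) = -4.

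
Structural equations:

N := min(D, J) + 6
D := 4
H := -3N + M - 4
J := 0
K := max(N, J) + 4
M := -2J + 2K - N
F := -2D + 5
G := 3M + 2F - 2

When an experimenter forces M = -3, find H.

-25

Intervening sets M = -3 and removes its equation (M := -2J + 2K - N).
N = min(D, J) + 6  [with D=4, J=0]  = 6
H = -3N + M - 4  [with N=6, M=-3]  = -25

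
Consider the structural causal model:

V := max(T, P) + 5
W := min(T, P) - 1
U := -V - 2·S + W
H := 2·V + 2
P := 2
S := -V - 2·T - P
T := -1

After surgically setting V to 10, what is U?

The intervention breaks the incoming arrows to V: V := max(T, P) + 5 no longer applies, and V = 10.
W = min(T, P) - 1  [with T=-1, P=2]  = -2
S = -V - 2·T - P  [with V=10, T=-1, P=2]  = -10
U = -V - 2·S + W  [with V=10, S=-10, W=-2]  = 8

8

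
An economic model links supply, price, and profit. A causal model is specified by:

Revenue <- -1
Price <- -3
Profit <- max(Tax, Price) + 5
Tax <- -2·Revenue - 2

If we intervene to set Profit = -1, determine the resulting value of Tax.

Under do(Profit=-1), the mechanism Profit <- max(Tax, Price) + 5 is discarded; Profit is fixed at -1.
Since Tax is not a descendant of the intervened variable, it is unaffected.
Tax = -2·Revenue - 2  [with Revenue=-1]  = 0

0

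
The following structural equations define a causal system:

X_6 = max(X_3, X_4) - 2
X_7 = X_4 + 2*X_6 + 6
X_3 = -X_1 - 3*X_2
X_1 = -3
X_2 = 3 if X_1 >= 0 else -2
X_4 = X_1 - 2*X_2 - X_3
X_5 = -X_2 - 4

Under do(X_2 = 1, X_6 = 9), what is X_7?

Setting X_2 = 1, X_6 = 9 by intervention discards those variables' equations.
X_3 = -X_1 - 3*X_2  [with X_1=-3, X_2=1]  = 0
X_4 = X_1 - 2*X_2 - X_3  [with X_1=-3, X_2=1, X_3=0]  = -5
X_7 = X_4 + 2*X_6 + 6  [with X_4=-5, X_6=9]  = 19

19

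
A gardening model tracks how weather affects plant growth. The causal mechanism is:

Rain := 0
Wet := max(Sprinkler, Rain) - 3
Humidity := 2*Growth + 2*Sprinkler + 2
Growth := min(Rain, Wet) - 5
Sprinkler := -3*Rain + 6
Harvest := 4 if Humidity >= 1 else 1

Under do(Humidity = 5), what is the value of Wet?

3

do(Humidity=5) replaces the equation Humidity := 2*Growth + 2*Sprinkler + 2 with the constant Humidity = 5.
Wet is not downstream of the intervention, so its value is determined by the original equations.
Sprinkler = -3*Rain + 6  [with Rain=0]  = 6
Wet = max(Sprinkler, Rain) - 3  [with Sprinkler=6, Rain=0]  = 3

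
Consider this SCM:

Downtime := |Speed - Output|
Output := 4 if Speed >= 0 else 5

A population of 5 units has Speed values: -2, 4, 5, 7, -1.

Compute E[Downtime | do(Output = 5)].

3.2

The intervention sets Output=5 in all 5 units regardless of Speed. Recomputing Downtime per unit gives 7, 1, 0, 2, 6; average 3.2.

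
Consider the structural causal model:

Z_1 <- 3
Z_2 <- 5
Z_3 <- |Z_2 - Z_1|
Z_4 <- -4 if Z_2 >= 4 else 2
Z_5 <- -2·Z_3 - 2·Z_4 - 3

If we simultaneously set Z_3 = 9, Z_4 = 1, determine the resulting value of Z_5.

Setting Z_3 = 9, Z_4 = 1 by intervention discards those variables' equations.
Z_5 = -2·Z_3 - 2·Z_4 - 3  [with Z_3=9, Z_4=1]  = -23

-23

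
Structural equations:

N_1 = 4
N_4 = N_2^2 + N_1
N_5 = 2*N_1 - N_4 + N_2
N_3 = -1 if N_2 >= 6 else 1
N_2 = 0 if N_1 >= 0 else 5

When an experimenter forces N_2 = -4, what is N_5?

do(N_2=-4) replaces the equation N_2 = 0 if N_1 >= 0 else 5 with the constant N_2 = -4.
N_4 = N_2^2 + N_1  [with N_2=-4, N_1=4]  = 20
N_5 = 2*N_1 - N_4 + N_2  [with N_1=4, N_4=20, N_2=-4]  = -16

-16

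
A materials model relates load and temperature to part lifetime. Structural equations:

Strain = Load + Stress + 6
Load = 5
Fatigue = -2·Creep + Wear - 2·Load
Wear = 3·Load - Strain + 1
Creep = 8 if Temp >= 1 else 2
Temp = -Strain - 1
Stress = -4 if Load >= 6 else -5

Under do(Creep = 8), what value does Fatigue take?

Under do(Creep=8), the mechanism Creep = 8 if Temp >= 1 else 2 is discarded; Creep is fixed at 8.
Stress = -4 if Load >= 6 else -5  [with Load=5]  = -5
Strain = Load + Stress + 6  [with Load=5, Stress=-5]  = 6
Wear = 3·Load - Strain + 1  [with Load=5, Strain=6]  = 10
Fatigue = -2·Creep + Wear - 2·Load  [with Creep=8, Wear=10, Load=5]  = -16

-16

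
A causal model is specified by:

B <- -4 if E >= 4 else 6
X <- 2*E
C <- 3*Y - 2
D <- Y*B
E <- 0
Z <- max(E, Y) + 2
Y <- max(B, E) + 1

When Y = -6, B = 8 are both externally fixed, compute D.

The joint intervention fixes Y = -6, B = 8, removing each variable's own equation.
D = Y*B  [with Y=-6, B=8]  = -48

-48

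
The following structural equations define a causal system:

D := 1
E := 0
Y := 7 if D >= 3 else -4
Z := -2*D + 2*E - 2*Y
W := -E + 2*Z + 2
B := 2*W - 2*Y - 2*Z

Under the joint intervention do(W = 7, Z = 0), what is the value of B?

Setting W = 7, Z = 0 by intervention discards those variables' equations.
Y = 7 if D >= 3 else -4  [with D=1]  = -4
B = 2*W - 2*Y - 2*Z  [with W=7, Y=-4, Z=0]  = 22

22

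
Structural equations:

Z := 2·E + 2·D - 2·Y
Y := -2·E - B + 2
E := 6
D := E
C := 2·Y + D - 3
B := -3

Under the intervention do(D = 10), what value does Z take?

46

Under do(D=10), the mechanism D := E is discarded; D is fixed at 10.
Y = -2·E - B + 2  [with E=6, B=-3]  = -7
Z = 2·E + 2·D - 2·Y  [with E=6, D=10, Y=-7]  = 46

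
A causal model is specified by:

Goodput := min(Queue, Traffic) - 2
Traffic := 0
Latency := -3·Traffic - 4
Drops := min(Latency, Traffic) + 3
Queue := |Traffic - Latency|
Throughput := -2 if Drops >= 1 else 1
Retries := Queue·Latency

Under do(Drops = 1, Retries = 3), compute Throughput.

The joint intervention fixes Drops = 1, Retries = 3, removing each variable's own equation.
Throughput = -2 if Drops >= 1 else 1  [with Drops=1]  = -2

-2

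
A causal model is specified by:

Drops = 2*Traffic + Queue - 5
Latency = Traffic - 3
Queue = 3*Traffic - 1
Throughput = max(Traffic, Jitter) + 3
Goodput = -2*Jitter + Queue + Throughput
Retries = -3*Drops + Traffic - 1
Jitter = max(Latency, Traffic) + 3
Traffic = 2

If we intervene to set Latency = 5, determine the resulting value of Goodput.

do(Latency=5) replaces the equation Latency = Traffic - 3 with the constant Latency = 5.
Queue = 3*Traffic - 1  [with Traffic=2]  = 5
Jitter = max(Latency, Traffic) + 3  [with Latency=5, Traffic=2]  = 8
Throughput = max(Traffic, Jitter) + 3  [with Traffic=2, Jitter=8]  = 11
Goodput = -2*Jitter + Queue + Throughput  [with Jitter=8, Queue=5, Throughput=11]  = 0

0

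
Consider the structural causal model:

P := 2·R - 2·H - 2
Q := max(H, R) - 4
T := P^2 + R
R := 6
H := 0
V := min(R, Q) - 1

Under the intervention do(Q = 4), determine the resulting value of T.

The intervention breaks the incoming arrows to Q: Q := max(H, R) - 4 no longer applies, and Q = 4.
No directed path runs from Q to T, so T keeps its natural value.
P = 2·R - 2·H - 2  [with R=6, H=0]  = 10
T = P^2 + R  [with P=10, R=6]  = 106

106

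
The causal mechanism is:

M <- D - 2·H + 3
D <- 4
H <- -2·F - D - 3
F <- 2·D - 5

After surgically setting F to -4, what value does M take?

Under do(F=-4), the mechanism F <- 2·D - 5 is discarded; F is fixed at -4.
H = -2·F - D - 3  [with F=-4, D=4]  = 1
M = D - 2·H + 3  [with D=4, H=1]  = 5

5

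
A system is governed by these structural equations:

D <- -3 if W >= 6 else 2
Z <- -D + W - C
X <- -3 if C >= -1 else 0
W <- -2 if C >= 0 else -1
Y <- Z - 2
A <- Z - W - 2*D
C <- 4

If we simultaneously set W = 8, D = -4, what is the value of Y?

6

Under do(W = 8, D = -4), each intervened variable's structural equation is replaced by its fixed value.
Z = -D + W - C  [with D=-4, W=8, C=4]  = 8
Y = Z - 2  [with Z=8]  = 6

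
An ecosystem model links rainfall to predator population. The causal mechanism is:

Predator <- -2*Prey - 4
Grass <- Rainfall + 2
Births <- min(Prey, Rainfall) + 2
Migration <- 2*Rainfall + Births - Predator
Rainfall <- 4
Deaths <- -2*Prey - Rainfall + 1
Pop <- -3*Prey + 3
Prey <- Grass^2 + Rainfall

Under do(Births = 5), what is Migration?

Under do(Births=5), the mechanism Births <- min(Prey, Rainfall) + 2 is discarded; Births is fixed at 5.
Grass = Rainfall + 2  [with Rainfall=4]  = 6
Prey = Grass^2 + Rainfall  [with Grass=6, Rainfall=4]  = 40
Predator = -2*Prey - 4  [with Prey=40]  = -84
Migration = 2*Rainfall + Births - Predator  [with Rainfall=4, Births=5, Predator=-84]  = 97

97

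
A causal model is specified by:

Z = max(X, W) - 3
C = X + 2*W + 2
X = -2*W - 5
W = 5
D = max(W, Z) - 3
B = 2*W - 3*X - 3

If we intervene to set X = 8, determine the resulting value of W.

Under do(X=8), the mechanism X = -2*W - 5 is discarded; X is fixed at 8.
W is not downstream of the intervention, so its value is determined by the original equations.

5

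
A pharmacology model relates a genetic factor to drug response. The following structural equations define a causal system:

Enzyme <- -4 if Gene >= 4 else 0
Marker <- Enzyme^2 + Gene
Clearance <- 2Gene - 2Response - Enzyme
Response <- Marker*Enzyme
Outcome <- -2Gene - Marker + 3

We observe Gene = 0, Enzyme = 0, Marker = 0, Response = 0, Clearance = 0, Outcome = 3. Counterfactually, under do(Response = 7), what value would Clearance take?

Intervening sets Response = 7 and removes its equation (Response <- Marker*Enzyme).
Enzyme = -4 if Gene >= 4 else 0  [with Gene=0]  = 0
Clearance = 2Gene - 2Response - Enzyme  [with Gene=0, Response=7, Enzyme=0]  = -14

-14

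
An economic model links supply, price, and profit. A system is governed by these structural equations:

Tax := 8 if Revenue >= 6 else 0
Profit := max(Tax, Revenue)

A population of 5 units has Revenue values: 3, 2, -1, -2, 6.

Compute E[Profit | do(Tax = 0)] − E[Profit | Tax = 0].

Every unit gets Tax=0 under the intervention. Profit values become 3, 2, 0, 0, 6; E[Profit|do(Tax=0)] = 2.2.
E[Profit|Tax=0] averages over only the 4 units with Tax=0 (Revenue = 3, 2, -1, -2): Profit = 3, 2, 0, 0, mean 1.25.
Difference = 2.2 − 1.25 = 0.95.

0.95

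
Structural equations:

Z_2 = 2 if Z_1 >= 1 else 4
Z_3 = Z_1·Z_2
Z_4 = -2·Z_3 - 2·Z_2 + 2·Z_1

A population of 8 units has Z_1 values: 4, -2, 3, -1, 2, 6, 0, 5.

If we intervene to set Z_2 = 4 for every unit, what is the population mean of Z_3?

8.5

Under do(Z_2=4), Z_2's equation is replaced by Z_2=4 for every unit. Per-unit Z_3: 16, -8, 12, -4, 8, 24, 0, 20. Mean = 8.5.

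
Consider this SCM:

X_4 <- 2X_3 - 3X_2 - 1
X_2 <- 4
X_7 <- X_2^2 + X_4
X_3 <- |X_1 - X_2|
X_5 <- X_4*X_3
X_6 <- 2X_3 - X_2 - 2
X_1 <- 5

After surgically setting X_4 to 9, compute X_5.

9

Intervening sets X_4 = 9 and removes its equation (X_4 <- 2X_3 - 3X_2 - 1).
X_3 = |X_1 - X_2|  [with X_1=5, X_2=4]  = 1
X_5 = X_4*X_3  [with X_4=9, X_3=1]  = 9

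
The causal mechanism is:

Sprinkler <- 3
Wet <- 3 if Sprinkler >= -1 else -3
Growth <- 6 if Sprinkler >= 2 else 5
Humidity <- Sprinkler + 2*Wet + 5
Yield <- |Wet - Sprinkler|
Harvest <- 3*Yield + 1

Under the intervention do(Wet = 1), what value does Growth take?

6

The intervention breaks the incoming arrows to Wet: Wet <- 3 if Sprinkler >= -1 else -3 no longer applies, and Wet = 1.
Since Growth is not a descendant of the intervened variable, it is unaffected.
Growth = 6 if Sprinkler >= 2 else 5  [with Sprinkler=3]  = 6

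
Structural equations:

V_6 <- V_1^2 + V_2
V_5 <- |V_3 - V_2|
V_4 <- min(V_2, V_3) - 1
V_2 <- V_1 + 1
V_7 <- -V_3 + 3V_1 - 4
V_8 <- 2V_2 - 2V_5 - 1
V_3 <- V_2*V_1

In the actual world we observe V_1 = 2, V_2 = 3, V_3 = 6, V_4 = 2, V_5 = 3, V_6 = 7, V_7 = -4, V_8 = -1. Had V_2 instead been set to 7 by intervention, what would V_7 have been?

Under do(V_2=7), the mechanism V_2 <- V_1 + 1 is discarded; V_2 is fixed at 7.
V_3 = V_2*V_1  [with V_2=7, V_1=2]  = 14
V_7 = -V_3 + 3V_1 - 4  [with V_3=14, V_1=2]  = -12

-12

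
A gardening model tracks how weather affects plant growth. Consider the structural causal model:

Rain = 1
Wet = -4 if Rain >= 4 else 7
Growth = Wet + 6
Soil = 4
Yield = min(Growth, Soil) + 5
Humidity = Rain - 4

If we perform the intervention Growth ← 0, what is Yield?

5

Under do(Growth=0), the mechanism Growth = Wet + 6 is discarded; Growth is fixed at 0.
Yield = min(Growth, Soil) + 5  [with Growth=0, Soil=4]  = 5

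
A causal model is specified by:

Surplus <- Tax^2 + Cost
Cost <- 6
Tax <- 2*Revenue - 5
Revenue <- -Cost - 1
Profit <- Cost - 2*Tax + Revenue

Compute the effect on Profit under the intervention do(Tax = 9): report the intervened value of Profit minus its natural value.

-56

The intervention breaks the incoming arrows to Tax: Tax <- 2*Revenue - 5 no longer applies, and Tax = 9.
Revenue = -Cost - 1  [with Cost=6]  = -7
Profit = Cost - 2*Tax + Revenue  [with Cost=6, Tax=9, Revenue=-7]  = -19
Without intervention: Revenue = -Cost - 1  [with Cost=6]  = -7; Tax = 2*Revenue - 5  [with Revenue=-7]  = -19; Profit = Cost - 2*Tax + Revenue  [with Cost=6, Tax=-19, Revenue=-7]  = 37.
Change = -19 − 37 = -56.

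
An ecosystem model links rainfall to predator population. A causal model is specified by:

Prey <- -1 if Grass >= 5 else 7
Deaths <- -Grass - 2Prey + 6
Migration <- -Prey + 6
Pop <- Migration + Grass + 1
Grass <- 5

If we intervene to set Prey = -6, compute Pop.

do(Prey=-6) replaces the equation Prey <- -1 if Grass >= 5 else 7 with the constant Prey = -6.
Migration = -Prey + 6  [with Prey=-6]  = 12
Pop = Migration + Grass + 1  [with Migration=12, Grass=5]  = 18

18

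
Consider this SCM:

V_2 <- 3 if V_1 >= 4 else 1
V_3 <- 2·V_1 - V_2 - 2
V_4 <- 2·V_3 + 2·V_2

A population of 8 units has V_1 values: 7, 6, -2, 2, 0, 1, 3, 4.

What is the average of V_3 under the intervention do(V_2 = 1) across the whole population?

do(V_2=1) breaks V_2's dependence on V_1. With V_2=1 fixed, V_3 across the units is 11, 9, -7, 1, -3, -1, 3, 5, mean 2.25.

2.25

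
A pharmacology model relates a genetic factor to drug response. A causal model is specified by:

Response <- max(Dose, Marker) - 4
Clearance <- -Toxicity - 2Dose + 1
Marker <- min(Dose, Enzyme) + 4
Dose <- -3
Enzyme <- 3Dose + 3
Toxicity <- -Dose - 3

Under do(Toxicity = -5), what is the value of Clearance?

12

The intervention breaks the incoming arrows to Toxicity: Toxicity <- -Dose - 3 no longer applies, and Toxicity = -5.
Clearance = -Toxicity - 2Dose + 1  [with Toxicity=-5, Dose=-3]  = 12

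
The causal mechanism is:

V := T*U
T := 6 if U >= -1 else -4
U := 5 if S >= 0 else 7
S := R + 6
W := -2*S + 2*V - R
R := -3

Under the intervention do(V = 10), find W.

17

The intervention breaks the incoming arrows to V: V := T*U no longer applies, and V = 10.
S = R + 6  [with R=-3]  = 3
W = -2*S + 2*V - R  [with S=3, V=10, R=-3]  = 17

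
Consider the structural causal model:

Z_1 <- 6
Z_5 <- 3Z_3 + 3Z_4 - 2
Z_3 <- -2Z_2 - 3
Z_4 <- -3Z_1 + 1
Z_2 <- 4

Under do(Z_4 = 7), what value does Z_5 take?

-14

Intervening sets Z_4 = 7 and removes its equation (Z_4 <- -3Z_1 + 1).
Z_3 = -2Z_2 - 3  [with Z_2=4]  = -11
Z_5 = 3Z_3 + 3Z_4 - 2  [with Z_3=-11, Z_4=7]  = -14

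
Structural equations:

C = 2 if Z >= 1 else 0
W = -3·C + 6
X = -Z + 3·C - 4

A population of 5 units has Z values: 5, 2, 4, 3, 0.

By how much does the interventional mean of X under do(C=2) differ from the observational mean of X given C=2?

0.7

The intervention sets C=2 in all 5 units regardless of Z. Recomputing X per unit gives -3, 0, -2, -1, 2; average -0.8.
Conditioning on C=2 selects the 4 unit(s) with Z ∈ {5, 2, 4, 3}. Their X values: -3, 0, -2, -1. Mean = -1.5.
Difference = -0.8 − (-1.5) = 0.7.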